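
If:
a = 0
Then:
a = 0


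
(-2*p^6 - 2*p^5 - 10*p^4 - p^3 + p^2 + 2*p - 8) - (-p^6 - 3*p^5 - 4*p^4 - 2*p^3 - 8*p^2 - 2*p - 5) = -p^6 + p^5 - 6*p^4 + p^3 + 9*p^2 + 4*p - 3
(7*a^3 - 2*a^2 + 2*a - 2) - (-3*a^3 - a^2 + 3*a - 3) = 10*a^3 - a^2 - a + 1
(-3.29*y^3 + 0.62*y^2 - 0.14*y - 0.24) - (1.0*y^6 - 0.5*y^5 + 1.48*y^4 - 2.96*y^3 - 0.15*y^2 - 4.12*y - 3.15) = -1.0*y^6 + 0.5*y^5 - 1.48*y^4 - 0.33*y^3 + 0.77*y^2 + 3.98*y + 2.91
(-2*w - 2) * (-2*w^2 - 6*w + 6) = 4*w^3 + 16*w^2 - 12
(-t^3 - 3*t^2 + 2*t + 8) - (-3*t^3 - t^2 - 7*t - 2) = 2*t^3 - 2*t^2 + 9*t + 10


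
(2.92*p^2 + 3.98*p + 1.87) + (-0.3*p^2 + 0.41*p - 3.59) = 2.62*p^2 + 4.39*p - 1.72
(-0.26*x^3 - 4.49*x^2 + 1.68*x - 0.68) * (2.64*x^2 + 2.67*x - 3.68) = -0.6864*x^5 - 12.5478*x^4 - 6.5963*x^3 + 19.2136*x^2 - 7.998*x + 2.5024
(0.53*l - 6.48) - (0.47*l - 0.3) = 0.0600000000000001*l - 6.18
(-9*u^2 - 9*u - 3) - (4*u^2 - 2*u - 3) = -13*u^2 - 7*u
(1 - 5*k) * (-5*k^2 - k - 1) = 25*k^3 + 4*k - 1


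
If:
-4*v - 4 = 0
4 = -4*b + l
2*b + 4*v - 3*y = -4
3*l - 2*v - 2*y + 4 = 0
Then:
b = -27/16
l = -11/4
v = -1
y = -9/8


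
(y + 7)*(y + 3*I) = y^2 + 7*y + 3*I*y + 21*I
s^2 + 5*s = s*(s + 5)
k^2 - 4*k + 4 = (k - 2)^2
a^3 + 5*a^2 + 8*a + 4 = (a + 1)*(a + 2)^2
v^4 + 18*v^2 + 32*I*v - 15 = (v - 5*I)*(v + I)^2*(v + 3*I)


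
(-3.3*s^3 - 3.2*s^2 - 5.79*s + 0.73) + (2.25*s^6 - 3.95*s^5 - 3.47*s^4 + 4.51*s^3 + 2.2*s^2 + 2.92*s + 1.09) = 2.25*s^6 - 3.95*s^5 - 3.47*s^4 + 1.21*s^3 - 1.0*s^2 - 2.87*s + 1.82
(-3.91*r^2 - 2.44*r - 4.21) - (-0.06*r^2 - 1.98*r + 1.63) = -3.85*r^2 - 0.46*r - 5.84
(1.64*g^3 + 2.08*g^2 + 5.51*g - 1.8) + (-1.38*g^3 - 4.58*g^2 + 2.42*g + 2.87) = 0.26*g^3 - 2.5*g^2 + 7.93*g + 1.07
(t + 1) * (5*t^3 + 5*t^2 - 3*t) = 5*t^4 + 10*t^3 + 2*t^2 - 3*t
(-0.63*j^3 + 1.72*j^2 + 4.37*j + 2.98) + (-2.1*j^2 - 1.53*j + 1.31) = -0.63*j^3 - 0.38*j^2 + 2.84*j + 4.29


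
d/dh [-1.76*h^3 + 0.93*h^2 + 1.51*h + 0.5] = -5.28*h^2 + 1.86*h + 1.51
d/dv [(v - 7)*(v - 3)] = 2*v - 10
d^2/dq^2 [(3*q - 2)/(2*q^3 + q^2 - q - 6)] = 2*((3*q - 2)*(6*q^2 + 2*q - 1)^2 + (-18*q^2 - 6*q - (3*q - 2)*(6*q + 1) + 3)*(2*q^3 + q^2 - q - 6))/(2*q^3 + q^2 - q - 6)^3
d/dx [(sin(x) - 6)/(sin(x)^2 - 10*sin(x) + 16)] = (12*sin(x) + cos(x)^2 - 45)*cos(x)/(sin(x)^2 - 10*sin(x) + 16)^2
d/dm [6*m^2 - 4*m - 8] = 12*m - 4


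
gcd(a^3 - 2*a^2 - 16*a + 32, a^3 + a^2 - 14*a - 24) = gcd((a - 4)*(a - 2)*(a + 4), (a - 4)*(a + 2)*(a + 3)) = a - 4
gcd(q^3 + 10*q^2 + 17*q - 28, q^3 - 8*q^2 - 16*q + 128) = q + 4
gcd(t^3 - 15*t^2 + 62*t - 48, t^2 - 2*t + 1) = t - 1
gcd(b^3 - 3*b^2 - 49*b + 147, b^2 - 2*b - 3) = b - 3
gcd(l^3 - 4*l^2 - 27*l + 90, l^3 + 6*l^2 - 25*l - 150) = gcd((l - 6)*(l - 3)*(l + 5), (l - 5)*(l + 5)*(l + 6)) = l + 5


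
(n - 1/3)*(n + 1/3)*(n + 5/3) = n^3 + 5*n^2/3 - n/9 - 5/27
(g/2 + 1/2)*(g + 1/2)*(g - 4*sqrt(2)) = g^3/2 - 2*sqrt(2)*g^2 + 3*g^2/4 - 3*sqrt(2)*g + g/4 - sqrt(2)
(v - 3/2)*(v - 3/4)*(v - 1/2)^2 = v^4 - 13*v^3/4 + 29*v^2/8 - 27*v/16 + 9/32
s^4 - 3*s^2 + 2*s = s*(s - 1)^2*(s + 2)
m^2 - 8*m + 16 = (m - 4)^2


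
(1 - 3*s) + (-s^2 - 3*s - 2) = -s^2 - 6*s - 1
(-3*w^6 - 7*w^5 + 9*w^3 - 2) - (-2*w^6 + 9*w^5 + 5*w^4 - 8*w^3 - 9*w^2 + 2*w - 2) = -w^6 - 16*w^5 - 5*w^4 + 17*w^3 + 9*w^2 - 2*w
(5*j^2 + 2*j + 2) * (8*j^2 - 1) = 40*j^4 + 16*j^3 + 11*j^2 - 2*j - 2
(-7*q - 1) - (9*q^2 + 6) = -9*q^2 - 7*q - 7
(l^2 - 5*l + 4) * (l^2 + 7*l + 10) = l^4 + 2*l^3 - 21*l^2 - 22*l + 40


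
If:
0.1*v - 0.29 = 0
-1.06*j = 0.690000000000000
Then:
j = -0.65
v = 2.90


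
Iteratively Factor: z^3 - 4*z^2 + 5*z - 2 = (z - 1)*(z^2 - 3*z + 2) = (z - 2)*(z - 1)*(z - 1)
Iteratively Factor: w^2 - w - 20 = (w + 4)*(w - 5)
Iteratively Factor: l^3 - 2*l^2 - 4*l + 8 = (l - 2)*(l^2 - 4) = (l - 2)^2*(l + 2)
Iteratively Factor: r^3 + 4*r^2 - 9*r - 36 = (r + 3)*(r^2 + r - 12) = (r + 3)*(r + 4)*(r - 3)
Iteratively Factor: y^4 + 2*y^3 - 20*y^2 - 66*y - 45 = (y + 1)*(y^3 + y^2 - 21*y - 45) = (y + 1)*(y + 3)*(y^2 - 2*y - 15) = (y + 1)*(y + 3)^2*(y - 5)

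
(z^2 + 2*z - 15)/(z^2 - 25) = (z - 3)/(z - 5)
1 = 1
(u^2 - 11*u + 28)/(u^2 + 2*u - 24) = (u - 7)/(u + 6)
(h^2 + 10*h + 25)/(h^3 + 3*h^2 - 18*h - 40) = (h + 5)/(h^2 - 2*h - 8)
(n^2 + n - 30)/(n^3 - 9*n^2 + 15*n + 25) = (n + 6)/(n^2 - 4*n - 5)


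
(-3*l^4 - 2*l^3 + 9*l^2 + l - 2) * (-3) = 9*l^4 + 6*l^3 - 27*l^2 - 3*l + 6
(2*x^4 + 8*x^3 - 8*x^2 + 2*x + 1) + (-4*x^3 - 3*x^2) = 2*x^4 + 4*x^3 - 11*x^2 + 2*x + 1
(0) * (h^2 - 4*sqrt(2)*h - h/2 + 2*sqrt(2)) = 0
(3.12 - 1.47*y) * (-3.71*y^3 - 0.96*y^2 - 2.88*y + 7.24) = 5.4537*y^4 - 10.164*y^3 + 1.2384*y^2 - 19.6284*y + 22.5888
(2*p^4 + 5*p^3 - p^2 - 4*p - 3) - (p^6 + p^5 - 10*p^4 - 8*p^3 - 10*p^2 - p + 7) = -p^6 - p^5 + 12*p^4 + 13*p^3 + 9*p^2 - 3*p - 10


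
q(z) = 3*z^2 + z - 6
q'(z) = 6*z + 1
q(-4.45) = 48.96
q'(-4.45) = -25.70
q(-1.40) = -1.52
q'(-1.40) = -7.40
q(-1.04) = -3.80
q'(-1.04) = -5.24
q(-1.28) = -2.36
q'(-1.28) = -6.68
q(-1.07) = -3.64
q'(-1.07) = -5.42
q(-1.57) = -0.18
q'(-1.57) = -8.42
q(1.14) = -0.96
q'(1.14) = 7.84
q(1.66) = 3.93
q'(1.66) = 10.96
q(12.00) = 438.00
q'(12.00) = 73.00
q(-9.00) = 228.00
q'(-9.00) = -53.00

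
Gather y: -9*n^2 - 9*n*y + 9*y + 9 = -9*n^2 + y*(9 - 9*n) + 9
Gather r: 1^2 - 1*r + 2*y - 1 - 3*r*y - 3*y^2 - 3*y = r*(-3*y - 1) - 3*y^2 - y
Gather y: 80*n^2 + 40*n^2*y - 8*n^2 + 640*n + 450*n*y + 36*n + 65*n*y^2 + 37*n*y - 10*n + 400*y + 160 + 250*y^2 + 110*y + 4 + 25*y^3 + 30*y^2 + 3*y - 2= 72*n^2 + 666*n + 25*y^3 + y^2*(65*n + 280) + y*(40*n^2 + 487*n + 513) + 162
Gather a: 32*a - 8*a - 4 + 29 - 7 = 24*a + 18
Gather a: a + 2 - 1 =a + 1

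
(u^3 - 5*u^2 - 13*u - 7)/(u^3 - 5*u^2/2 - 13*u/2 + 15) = 2*(u^3 - 5*u^2 - 13*u - 7)/(2*u^3 - 5*u^2 - 13*u + 30)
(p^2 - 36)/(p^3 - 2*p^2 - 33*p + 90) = (p - 6)/(p^2 - 8*p + 15)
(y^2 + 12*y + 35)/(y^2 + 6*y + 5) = (y + 7)/(y + 1)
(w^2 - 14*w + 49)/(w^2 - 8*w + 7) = (w - 7)/(w - 1)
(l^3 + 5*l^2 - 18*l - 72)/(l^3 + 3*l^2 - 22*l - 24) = (l + 3)/(l + 1)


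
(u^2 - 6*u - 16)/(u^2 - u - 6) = (u - 8)/(u - 3)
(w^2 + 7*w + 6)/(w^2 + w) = (w + 6)/w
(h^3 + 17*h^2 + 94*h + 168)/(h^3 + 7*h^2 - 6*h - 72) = (h + 7)/(h - 3)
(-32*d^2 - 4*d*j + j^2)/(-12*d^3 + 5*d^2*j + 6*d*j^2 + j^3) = (8*d - j)/(3*d^2 - 2*d*j - j^2)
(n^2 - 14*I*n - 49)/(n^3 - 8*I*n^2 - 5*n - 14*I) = (n - 7*I)/(n^2 - I*n + 2)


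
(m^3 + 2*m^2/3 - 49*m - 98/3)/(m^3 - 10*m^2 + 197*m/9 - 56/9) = 3*(3*m^2 + 23*m + 14)/(9*m^2 - 27*m + 8)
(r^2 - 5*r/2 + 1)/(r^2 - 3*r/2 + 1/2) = (r - 2)/(r - 1)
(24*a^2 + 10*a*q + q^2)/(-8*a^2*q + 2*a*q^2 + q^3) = (6*a + q)/(q*(-2*a + q))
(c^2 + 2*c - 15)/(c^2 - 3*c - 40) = (c - 3)/(c - 8)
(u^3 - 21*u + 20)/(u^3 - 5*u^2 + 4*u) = (u + 5)/u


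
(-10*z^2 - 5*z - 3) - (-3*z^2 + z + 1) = -7*z^2 - 6*z - 4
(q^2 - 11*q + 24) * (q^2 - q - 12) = q^4 - 12*q^3 + 23*q^2 + 108*q - 288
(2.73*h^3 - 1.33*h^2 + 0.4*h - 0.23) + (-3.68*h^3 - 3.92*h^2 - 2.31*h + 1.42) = -0.95*h^3 - 5.25*h^2 - 1.91*h + 1.19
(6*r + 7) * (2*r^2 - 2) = 12*r^3 + 14*r^2 - 12*r - 14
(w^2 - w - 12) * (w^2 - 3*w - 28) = w^4 - 4*w^3 - 37*w^2 + 64*w + 336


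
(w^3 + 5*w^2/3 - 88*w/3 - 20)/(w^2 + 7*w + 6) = (3*w^2 - 13*w - 10)/(3*(w + 1))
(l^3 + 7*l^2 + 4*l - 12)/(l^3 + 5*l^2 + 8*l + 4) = (l^2 + 5*l - 6)/(l^2 + 3*l + 2)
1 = 1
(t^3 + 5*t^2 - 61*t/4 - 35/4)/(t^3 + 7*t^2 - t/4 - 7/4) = (2*t - 5)/(2*t - 1)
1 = 1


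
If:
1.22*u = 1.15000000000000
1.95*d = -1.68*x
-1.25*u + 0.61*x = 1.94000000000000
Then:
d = -4.40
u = 0.94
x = 5.11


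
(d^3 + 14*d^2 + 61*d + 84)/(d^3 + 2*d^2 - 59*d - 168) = (d + 4)/(d - 8)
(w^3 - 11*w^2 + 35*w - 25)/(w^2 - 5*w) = w - 6 + 5/w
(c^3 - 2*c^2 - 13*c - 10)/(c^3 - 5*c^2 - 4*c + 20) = (c + 1)/(c - 2)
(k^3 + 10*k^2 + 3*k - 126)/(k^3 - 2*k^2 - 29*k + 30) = (k^3 + 10*k^2 + 3*k - 126)/(k^3 - 2*k^2 - 29*k + 30)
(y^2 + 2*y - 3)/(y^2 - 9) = (y - 1)/(y - 3)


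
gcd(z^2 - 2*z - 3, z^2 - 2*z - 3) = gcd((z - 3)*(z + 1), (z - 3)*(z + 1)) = z^2 - 2*z - 3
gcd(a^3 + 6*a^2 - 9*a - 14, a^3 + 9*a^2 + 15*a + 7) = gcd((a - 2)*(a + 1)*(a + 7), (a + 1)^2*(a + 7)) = a^2 + 8*a + 7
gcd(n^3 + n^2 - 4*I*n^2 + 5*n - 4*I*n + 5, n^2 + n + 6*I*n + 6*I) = n + 1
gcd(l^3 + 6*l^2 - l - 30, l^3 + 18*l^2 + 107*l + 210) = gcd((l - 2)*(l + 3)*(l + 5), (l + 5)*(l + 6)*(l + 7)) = l + 5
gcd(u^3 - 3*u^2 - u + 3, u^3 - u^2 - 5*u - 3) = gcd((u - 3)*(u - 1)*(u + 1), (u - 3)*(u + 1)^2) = u^2 - 2*u - 3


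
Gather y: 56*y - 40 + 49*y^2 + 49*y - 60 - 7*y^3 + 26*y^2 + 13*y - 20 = -7*y^3 + 75*y^2 + 118*y - 120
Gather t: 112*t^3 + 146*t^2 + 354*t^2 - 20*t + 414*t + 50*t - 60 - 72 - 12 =112*t^3 + 500*t^2 + 444*t - 144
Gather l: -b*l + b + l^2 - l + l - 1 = -b*l + b + l^2 - 1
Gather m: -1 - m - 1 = -m - 2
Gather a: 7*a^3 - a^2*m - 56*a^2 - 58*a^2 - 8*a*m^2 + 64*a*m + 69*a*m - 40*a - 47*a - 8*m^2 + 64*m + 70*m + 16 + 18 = 7*a^3 + a^2*(-m - 114) + a*(-8*m^2 + 133*m - 87) - 8*m^2 + 134*m + 34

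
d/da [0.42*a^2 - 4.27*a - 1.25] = 0.84*a - 4.27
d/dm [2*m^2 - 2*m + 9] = 4*m - 2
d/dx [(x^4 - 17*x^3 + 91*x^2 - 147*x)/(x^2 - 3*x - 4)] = 2*(x^5 - 13*x^4 + 43*x^3 + 39*x^2 - 364*x + 294)/(x^4 - 6*x^3 + x^2 + 24*x + 16)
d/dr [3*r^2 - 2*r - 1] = 6*r - 2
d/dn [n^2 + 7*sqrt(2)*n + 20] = 2*n + 7*sqrt(2)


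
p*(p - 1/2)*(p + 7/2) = p^3 + 3*p^2 - 7*p/4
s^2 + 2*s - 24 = (s - 4)*(s + 6)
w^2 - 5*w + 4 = (w - 4)*(w - 1)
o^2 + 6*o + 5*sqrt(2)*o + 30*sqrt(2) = (o + 6)*(o + 5*sqrt(2))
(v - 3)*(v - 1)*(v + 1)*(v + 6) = v^4 + 3*v^3 - 19*v^2 - 3*v + 18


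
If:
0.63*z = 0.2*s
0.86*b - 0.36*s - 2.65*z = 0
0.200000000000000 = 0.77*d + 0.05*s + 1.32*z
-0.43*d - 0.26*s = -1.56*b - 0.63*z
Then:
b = 0.07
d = 0.23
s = 0.05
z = 0.01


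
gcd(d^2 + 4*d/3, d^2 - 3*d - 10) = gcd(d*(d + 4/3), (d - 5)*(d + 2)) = 1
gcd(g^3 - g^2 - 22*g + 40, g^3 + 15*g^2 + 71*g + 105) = g + 5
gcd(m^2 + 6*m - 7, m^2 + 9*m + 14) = m + 7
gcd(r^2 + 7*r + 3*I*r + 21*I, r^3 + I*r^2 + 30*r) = 1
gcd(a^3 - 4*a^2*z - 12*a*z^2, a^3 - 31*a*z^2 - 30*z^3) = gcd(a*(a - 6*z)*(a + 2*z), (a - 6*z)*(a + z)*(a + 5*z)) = -a + 6*z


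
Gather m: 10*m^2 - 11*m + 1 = 10*m^2 - 11*m + 1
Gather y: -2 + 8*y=8*y - 2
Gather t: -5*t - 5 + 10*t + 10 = 5*t + 5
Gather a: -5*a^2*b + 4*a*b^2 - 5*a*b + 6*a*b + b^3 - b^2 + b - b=-5*a^2*b + a*(4*b^2 + b) + b^3 - b^2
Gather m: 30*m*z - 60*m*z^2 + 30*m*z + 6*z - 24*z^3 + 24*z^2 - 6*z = m*(-60*z^2 + 60*z) - 24*z^3 + 24*z^2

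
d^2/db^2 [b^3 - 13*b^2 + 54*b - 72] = 6*b - 26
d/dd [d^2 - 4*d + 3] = 2*d - 4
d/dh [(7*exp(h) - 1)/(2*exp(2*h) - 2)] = (-7*exp(2*h) + 2*exp(h) - 7)*exp(h)/(2*(exp(4*h) - 2*exp(2*h) + 1))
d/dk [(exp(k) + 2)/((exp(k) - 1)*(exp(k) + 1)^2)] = (-2*exp(2*k) - 5*exp(k) + 1)*exp(k)/(exp(5*k) + exp(4*k) - 2*exp(3*k) - 2*exp(2*k) + exp(k) + 1)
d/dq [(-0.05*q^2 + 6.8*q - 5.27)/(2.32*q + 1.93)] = (-0.116*q^2 - 0.193*q + 25.3504)/(5.3824*q^2 + 8.9552*q + 3.7249)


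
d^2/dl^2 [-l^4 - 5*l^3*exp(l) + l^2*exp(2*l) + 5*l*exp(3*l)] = -5*l^3*exp(l) + 4*l^2*exp(2*l) - 30*l^2*exp(l) - 12*l^2 + 45*l*exp(3*l) + 8*l*exp(2*l) - 30*l*exp(l) + 30*exp(3*l) + 2*exp(2*l)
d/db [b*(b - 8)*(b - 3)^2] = 4*b^3 - 42*b^2 + 114*b - 72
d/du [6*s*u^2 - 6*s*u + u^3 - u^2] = 12*s*u - 6*s + 3*u^2 - 2*u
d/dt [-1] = 0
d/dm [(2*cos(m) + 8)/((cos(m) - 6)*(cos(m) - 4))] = 2*(cos(m)^2 + 8*cos(m) - 64)*sin(m)/((cos(m) - 6)^2*(cos(m) - 4)^2)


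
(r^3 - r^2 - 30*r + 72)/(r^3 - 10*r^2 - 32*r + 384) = (r^2 - 7*r + 12)/(r^2 - 16*r + 64)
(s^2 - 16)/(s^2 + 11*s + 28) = (s - 4)/(s + 7)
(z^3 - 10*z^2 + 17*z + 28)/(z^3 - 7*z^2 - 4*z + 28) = (z^2 - 3*z - 4)/(z^2 - 4)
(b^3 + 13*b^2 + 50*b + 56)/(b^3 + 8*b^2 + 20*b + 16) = (b + 7)/(b + 2)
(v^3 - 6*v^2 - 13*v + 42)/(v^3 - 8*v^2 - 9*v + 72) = (v^2 - 9*v + 14)/(v^2 - 11*v + 24)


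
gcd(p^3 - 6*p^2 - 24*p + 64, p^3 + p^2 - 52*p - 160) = p^2 - 4*p - 32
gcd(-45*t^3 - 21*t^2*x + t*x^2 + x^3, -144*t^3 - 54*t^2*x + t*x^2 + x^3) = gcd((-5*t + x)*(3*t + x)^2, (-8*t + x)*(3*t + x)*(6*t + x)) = 3*t + x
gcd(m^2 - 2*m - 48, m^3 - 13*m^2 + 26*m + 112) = m - 8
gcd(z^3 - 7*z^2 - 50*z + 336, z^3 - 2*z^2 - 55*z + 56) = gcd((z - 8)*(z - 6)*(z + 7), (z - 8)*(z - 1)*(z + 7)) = z^2 - z - 56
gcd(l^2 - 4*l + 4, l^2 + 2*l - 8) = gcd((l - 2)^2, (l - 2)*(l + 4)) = l - 2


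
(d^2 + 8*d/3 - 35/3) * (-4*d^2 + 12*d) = -4*d^4 + 4*d^3/3 + 236*d^2/3 - 140*d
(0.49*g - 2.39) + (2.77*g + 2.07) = 3.26*g - 0.32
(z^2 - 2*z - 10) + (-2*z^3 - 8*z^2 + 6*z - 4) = -2*z^3 - 7*z^2 + 4*z - 14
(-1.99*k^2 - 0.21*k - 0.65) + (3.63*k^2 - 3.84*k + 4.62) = 1.64*k^2 - 4.05*k + 3.97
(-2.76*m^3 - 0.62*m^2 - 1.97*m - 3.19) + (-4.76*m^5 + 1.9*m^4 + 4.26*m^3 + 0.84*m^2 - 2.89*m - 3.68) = -4.76*m^5 + 1.9*m^4 + 1.5*m^3 + 0.22*m^2 - 4.86*m - 6.87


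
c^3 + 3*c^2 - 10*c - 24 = (c - 3)*(c + 2)*(c + 4)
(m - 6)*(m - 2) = m^2 - 8*m + 12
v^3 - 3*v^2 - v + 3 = (v - 3)*(v - 1)*(v + 1)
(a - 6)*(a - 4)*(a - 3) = a^3 - 13*a^2 + 54*a - 72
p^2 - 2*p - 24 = (p - 6)*(p + 4)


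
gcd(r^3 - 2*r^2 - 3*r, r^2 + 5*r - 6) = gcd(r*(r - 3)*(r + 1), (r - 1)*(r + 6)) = 1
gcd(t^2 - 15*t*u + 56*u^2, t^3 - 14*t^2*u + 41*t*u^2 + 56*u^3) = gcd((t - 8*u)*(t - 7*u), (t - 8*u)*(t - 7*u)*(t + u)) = t^2 - 15*t*u + 56*u^2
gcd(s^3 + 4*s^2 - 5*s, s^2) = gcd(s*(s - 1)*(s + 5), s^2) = s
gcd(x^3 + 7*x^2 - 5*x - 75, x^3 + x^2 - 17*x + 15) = x^2 + 2*x - 15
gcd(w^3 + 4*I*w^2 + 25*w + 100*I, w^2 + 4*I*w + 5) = w + 5*I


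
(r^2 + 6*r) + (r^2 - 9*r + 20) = 2*r^2 - 3*r + 20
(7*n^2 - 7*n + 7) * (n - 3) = 7*n^3 - 28*n^2 + 28*n - 21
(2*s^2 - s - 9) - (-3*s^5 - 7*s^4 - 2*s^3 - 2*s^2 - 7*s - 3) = 3*s^5 + 7*s^4 + 2*s^3 + 4*s^2 + 6*s - 6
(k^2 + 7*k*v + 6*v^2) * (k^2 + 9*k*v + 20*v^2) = k^4 + 16*k^3*v + 89*k^2*v^2 + 194*k*v^3 + 120*v^4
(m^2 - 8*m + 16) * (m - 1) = m^3 - 9*m^2 + 24*m - 16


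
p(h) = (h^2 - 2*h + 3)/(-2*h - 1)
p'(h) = (2*h - 2)/(-2*h - 1) + 2*(h^2 - 2*h + 3)/(-2*h - 1)^2 = 2*(-h^2 - h + 4)/(4*h^2 + 4*h + 1)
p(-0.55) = 44.02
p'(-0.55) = 849.50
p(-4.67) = 4.09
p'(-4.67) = -0.38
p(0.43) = -1.25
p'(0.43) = 1.96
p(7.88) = -2.94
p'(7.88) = -0.47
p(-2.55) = 3.56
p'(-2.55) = 0.01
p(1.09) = -0.63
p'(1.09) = 0.34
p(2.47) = -0.70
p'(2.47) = -0.26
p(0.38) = -1.35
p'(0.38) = 2.24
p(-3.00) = 3.60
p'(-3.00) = -0.16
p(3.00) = -0.86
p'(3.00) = -0.33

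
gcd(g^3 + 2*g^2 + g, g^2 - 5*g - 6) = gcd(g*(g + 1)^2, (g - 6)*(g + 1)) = g + 1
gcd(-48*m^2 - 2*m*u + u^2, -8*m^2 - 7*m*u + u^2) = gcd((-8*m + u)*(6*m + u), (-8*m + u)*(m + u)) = -8*m + u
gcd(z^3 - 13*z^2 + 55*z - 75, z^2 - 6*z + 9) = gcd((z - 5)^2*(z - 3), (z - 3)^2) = z - 3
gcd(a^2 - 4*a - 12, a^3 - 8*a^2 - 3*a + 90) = a - 6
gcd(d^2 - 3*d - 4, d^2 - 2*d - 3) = d + 1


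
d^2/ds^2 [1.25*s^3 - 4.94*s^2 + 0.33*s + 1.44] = 7.5*s - 9.88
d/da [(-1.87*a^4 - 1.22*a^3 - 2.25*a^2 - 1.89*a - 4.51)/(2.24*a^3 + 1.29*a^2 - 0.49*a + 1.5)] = (-4.1888*a^6 - 4.8246*a^5 + 6.2151*a^4 - 1.5572*a^3 + 28.3578*a^2 + 4.8858*a - 5.0449)/(5.0176*a^6 + 5.7792*a^5 - 0.5311*a^4 + 5.4558*a^3 + 4.1101*a^2 - 1.47*a + 2.25)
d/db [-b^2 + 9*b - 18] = 9 - 2*b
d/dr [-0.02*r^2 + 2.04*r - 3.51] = 2.04 - 0.04*r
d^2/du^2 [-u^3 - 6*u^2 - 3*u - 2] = -6*u - 12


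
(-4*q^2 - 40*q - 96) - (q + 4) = -4*q^2 - 41*q - 100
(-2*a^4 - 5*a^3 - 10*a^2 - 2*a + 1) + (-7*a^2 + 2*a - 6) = -2*a^4 - 5*a^3 - 17*a^2 - 5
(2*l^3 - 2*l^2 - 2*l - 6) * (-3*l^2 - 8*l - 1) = -6*l^5 - 10*l^4 + 20*l^3 + 36*l^2 + 50*l + 6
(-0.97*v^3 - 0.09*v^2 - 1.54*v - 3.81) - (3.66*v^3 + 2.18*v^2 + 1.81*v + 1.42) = -4.63*v^3 - 2.27*v^2 - 3.35*v - 5.23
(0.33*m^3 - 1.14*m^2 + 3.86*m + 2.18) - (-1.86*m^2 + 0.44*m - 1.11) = 0.33*m^3 + 0.72*m^2 + 3.42*m + 3.29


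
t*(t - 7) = t^2 - 7*t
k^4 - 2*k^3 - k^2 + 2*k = k*(k - 2)*(k - 1)*(k + 1)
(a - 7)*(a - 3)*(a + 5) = a^3 - 5*a^2 - 29*a + 105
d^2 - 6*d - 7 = (d - 7)*(d + 1)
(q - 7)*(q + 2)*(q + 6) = q^3 + q^2 - 44*q - 84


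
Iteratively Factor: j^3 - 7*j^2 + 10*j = (j - 5)*(j^2 - 2*j) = (j - 5)*(j - 2)*(j)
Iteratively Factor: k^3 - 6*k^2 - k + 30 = (k - 5)*(k^2 - k - 6) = (k - 5)*(k - 3)*(k + 2)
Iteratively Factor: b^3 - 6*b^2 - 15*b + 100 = (b - 5)*(b^2 - b - 20) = (b - 5)*(b + 4)*(b - 5)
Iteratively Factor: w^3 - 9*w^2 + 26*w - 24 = (w - 2)*(w^2 - 7*w + 12) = (w - 4)*(w - 2)*(w - 3)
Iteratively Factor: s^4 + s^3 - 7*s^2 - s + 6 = (s - 1)*(s^3 + 2*s^2 - 5*s - 6) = (s - 2)*(s - 1)*(s^2 + 4*s + 3) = (s - 2)*(s - 1)*(s + 3)*(s + 1)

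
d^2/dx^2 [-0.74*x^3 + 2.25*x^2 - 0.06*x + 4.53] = 4.5 - 4.44*x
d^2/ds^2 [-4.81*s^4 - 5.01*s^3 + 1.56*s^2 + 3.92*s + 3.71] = -57.72*s^2 - 30.06*s + 3.12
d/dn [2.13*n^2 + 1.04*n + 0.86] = 4.26*n + 1.04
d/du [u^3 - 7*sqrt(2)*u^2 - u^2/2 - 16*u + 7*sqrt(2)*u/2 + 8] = 3*u^2 - 14*sqrt(2)*u - u - 16 + 7*sqrt(2)/2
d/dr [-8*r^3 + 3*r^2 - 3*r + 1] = -24*r^2 + 6*r - 3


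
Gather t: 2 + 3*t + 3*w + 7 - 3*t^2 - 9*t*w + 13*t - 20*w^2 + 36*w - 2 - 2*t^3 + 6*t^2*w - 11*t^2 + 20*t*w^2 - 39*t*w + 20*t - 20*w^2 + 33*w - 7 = -2*t^3 + t^2*(6*w - 14) + t*(20*w^2 - 48*w + 36) - 40*w^2 + 72*w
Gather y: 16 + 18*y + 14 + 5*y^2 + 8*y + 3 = 5*y^2 + 26*y + 33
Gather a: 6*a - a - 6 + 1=5*a - 5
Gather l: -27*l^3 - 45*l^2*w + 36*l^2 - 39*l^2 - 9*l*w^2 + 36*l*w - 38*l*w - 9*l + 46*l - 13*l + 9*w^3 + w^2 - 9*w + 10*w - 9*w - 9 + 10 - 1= -27*l^3 + l^2*(-45*w - 3) + l*(-9*w^2 - 2*w + 24) + 9*w^3 + w^2 - 8*w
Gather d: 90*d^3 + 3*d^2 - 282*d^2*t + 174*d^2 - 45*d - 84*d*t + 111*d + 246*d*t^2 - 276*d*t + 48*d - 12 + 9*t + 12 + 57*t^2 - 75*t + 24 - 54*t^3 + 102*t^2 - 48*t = 90*d^3 + d^2*(177 - 282*t) + d*(246*t^2 - 360*t + 114) - 54*t^3 + 159*t^2 - 114*t + 24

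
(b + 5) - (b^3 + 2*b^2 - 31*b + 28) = -b^3 - 2*b^2 + 32*b - 23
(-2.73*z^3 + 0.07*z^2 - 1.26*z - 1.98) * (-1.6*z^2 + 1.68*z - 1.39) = 4.368*z^5 - 4.6984*z^4 + 5.9283*z^3 + 0.9539*z^2 - 1.575*z + 2.7522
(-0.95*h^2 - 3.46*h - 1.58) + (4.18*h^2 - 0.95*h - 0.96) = 3.23*h^2 - 4.41*h - 2.54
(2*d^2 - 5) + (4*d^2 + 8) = 6*d^2 + 3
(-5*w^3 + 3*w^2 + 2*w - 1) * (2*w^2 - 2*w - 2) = -10*w^5 + 16*w^4 + 8*w^3 - 12*w^2 - 2*w + 2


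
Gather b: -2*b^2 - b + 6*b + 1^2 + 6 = -2*b^2 + 5*b + 7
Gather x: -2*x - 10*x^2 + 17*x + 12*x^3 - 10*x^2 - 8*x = 12*x^3 - 20*x^2 + 7*x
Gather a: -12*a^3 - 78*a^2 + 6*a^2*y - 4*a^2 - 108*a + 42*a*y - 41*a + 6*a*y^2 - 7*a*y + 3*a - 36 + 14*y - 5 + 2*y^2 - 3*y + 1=-12*a^3 + a^2*(6*y - 82) + a*(6*y^2 + 35*y - 146) + 2*y^2 + 11*y - 40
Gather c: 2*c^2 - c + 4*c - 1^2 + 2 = 2*c^2 + 3*c + 1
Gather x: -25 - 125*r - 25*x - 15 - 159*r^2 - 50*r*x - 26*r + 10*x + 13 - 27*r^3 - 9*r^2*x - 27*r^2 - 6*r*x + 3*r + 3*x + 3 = -27*r^3 - 186*r^2 - 148*r + x*(-9*r^2 - 56*r - 12) - 24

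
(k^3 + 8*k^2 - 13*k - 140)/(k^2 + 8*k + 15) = (k^2 + 3*k - 28)/(k + 3)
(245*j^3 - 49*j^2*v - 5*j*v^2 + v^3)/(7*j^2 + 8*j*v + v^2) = (35*j^2 - 12*j*v + v^2)/(j + v)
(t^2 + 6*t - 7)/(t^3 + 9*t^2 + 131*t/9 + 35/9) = 9*(t - 1)/(9*t^2 + 18*t + 5)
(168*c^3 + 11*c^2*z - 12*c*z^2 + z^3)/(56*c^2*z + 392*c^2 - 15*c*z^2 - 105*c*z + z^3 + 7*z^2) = (3*c + z)/(z + 7)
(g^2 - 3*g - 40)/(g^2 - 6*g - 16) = (g + 5)/(g + 2)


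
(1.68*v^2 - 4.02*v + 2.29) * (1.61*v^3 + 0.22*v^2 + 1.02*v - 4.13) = 2.7048*v^5 - 6.1026*v^4 + 4.5161*v^3 - 10.535*v^2 + 18.9384*v - 9.4577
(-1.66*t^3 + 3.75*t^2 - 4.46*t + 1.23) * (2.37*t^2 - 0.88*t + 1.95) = -3.9342*t^5 + 10.3483*t^4 - 17.1072*t^3 + 14.1524*t^2 - 9.7794*t + 2.3985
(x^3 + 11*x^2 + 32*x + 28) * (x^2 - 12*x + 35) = x^5 - x^4 - 65*x^3 + 29*x^2 + 784*x + 980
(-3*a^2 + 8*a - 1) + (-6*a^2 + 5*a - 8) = -9*a^2 + 13*a - 9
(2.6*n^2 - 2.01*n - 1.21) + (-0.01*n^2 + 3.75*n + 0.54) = 2.59*n^2 + 1.74*n - 0.67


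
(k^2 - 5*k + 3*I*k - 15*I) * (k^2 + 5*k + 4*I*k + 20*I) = k^4 + 7*I*k^3 - 37*k^2 - 175*I*k + 300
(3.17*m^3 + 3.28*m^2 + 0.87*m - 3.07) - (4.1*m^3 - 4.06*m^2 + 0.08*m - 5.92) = -0.93*m^3 + 7.34*m^2 + 0.79*m + 2.85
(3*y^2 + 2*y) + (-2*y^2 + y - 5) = y^2 + 3*y - 5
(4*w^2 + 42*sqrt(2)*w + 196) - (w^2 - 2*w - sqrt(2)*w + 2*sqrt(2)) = 3*w^2 + 2*w + 43*sqrt(2)*w - 2*sqrt(2) + 196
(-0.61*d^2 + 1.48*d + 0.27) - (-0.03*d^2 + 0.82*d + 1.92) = -0.58*d^2 + 0.66*d - 1.65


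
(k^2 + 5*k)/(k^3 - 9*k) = (k + 5)/(k^2 - 9)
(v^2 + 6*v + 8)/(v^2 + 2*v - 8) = (v + 2)/(v - 2)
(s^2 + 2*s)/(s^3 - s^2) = (s + 2)/(s*(s - 1))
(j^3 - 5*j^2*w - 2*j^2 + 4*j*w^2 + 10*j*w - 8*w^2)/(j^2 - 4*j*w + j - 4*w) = (j^2 - j*w - 2*j + 2*w)/(j + 1)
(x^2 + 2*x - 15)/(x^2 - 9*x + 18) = (x + 5)/(x - 6)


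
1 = 1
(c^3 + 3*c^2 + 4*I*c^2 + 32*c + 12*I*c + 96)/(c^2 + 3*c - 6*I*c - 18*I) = (c^2 + 4*I*c + 32)/(c - 6*I)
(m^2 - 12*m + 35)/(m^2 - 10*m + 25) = (m - 7)/(m - 5)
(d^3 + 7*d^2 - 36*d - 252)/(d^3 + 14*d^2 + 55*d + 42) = (d - 6)/(d + 1)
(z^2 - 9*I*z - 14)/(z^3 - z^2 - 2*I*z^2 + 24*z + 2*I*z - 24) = (z^2 - 9*I*z - 14)/(z^3 - z^2*(1 + 2*I) + 2*z*(12 + I) - 24)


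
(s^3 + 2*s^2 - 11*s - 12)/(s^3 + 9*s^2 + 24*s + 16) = (s - 3)/(s + 4)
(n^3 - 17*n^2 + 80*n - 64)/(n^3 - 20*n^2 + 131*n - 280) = (n^2 - 9*n + 8)/(n^2 - 12*n + 35)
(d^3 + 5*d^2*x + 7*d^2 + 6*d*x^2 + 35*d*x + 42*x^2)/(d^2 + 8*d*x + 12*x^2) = (d^2 + 3*d*x + 7*d + 21*x)/(d + 6*x)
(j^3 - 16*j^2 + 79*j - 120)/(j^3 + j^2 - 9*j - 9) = (j^2 - 13*j + 40)/(j^2 + 4*j + 3)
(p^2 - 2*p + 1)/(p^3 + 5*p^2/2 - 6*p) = 2*(p^2 - 2*p + 1)/(p*(2*p^2 + 5*p - 12))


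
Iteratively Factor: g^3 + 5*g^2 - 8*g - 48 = (g - 3)*(g^2 + 8*g + 16) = (g - 3)*(g + 4)*(g + 4)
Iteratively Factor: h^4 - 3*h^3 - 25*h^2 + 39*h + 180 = (h + 3)*(h^3 - 6*h^2 - 7*h + 60) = (h - 5)*(h + 3)*(h^2 - h - 12) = (h - 5)*(h + 3)^2*(h - 4)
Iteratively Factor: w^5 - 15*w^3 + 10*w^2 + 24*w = (w)*(w^4 - 15*w^2 + 10*w + 24) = w*(w + 1)*(w^3 - w^2 - 14*w + 24) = w*(w - 2)*(w + 1)*(w^2 + w - 12) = w*(w - 3)*(w - 2)*(w + 1)*(w + 4)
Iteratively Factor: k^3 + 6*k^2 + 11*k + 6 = (k + 3)*(k^2 + 3*k + 2) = (k + 2)*(k + 3)*(k + 1)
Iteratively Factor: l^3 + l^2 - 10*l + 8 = (l - 1)*(l^2 + 2*l - 8) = (l - 2)*(l - 1)*(l + 4)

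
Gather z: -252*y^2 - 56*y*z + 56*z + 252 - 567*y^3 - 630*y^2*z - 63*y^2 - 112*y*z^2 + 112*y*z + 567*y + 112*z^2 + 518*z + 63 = -567*y^3 - 315*y^2 + 567*y + z^2*(112 - 112*y) + z*(-630*y^2 + 56*y + 574) + 315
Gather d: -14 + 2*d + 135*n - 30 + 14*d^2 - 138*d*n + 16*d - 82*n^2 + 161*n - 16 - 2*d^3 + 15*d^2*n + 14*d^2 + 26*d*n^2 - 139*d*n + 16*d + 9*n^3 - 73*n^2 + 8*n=-2*d^3 + d^2*(15*n + 28) + d*(26*n^2 - 277*n + 34) + 9*n^3 - 155*n^2 + 304*n - 60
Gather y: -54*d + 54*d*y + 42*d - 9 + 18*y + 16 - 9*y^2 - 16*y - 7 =-12*d - 9*y^2 + y*(54*d + 2)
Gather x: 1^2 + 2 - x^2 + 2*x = -x^2 + 2*x + 3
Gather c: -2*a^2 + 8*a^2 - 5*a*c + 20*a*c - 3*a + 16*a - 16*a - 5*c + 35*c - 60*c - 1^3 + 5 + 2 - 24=6*a^2 - 3*a + c*(15*a - 30) - 18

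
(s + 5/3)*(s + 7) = s^2 + 26*s/3 + 35/3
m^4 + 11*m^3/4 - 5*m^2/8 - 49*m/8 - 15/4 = (m - 3/2)*(m + 1)*(m + 5/4)*(m + 2)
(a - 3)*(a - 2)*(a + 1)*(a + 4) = a^4 - 15*a^2 + 10*a + 24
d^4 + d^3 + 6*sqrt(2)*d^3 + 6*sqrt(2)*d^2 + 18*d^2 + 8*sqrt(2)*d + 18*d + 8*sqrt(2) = (d + 1)*(d + sqrt(2))^2*(d + 4*sqrt(2))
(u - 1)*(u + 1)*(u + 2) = u^3 + 2*u^2 - u - 2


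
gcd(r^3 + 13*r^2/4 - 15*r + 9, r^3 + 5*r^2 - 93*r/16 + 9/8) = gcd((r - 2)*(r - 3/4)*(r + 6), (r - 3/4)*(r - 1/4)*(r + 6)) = r^2 + 21*r/4 - 9/2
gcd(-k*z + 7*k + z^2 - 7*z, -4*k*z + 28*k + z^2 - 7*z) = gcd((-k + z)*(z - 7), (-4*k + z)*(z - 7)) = z - 7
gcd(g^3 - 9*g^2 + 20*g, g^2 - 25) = g - 5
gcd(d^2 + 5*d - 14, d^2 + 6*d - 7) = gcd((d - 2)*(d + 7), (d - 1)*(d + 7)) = d + 7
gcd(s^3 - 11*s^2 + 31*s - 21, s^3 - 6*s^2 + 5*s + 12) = s - 3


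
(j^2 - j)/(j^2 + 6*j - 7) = j/(j + 7)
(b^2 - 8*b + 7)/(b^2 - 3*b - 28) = (b - 1)/(b + 4)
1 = 1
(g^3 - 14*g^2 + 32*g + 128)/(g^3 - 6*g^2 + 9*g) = (g^3 - 14*g^2 + 32*g + 128)/(g*(g^2 - 6*g + 9))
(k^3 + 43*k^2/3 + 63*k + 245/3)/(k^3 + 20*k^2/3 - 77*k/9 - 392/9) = 3*(k + 5)/(3*k - 8)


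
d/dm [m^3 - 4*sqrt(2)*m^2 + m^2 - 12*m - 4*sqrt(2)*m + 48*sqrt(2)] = 3*m^2 - 8*sqrt(2)*m + 2*m - 12 - 4*sqrt(2)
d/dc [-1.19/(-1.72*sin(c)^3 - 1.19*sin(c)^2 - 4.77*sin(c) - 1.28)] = (-2.8322*sin(c) + 3.0702*cos(2*c) - 8.7465)*cos(c)/(1.72*sin(c)^3 + 1.19*sin(c)^2 + 4.77*sin(c) + 1.28)^2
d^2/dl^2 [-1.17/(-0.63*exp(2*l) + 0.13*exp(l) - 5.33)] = ((0.1521 - 2.9484*exp(l))*(0.63*exp(2*l) - 0.13*exp(l) + 5.33) + 1.17*(1.26*exp(l) - 0.13)*(2.52*exp(l) - 0.26)*exp(l))*exp(l)/(0.63*exp(2*l) - 0.13*exp(l) + 5.33)^3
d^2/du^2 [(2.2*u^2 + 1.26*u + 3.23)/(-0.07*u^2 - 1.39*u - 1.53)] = (0.415772*u^3 + 1.318758*u^2 - 1.07599800000001*u - 16.730176)/(0.000343*u^6 + 0.020433*u^5 + 0.428232*u^4 + 3.578833*u^3 + 9.359928*u^2 + 9.761553*u + 3.581577)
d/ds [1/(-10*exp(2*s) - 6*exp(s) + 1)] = (20*exp(s) + 6)*exp(s)/(10*exp(2*s) + 6*exp(s) - 1)^2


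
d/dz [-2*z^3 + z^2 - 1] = 2*z*(1 - 3*z)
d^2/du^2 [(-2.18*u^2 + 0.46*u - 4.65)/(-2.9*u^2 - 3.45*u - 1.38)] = (-51.359*u^3 + 182.29284*u^2 + 290.18502*u + 86.157954)/(24.389*u^6 + 87.0435*u^5 + 138.36915*u^4 + 123.905025*u^3 + 65.84463*u^2 + 19.71054*u + 2.628072)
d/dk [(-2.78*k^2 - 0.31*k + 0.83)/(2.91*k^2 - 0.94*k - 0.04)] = (3.5153*k^2 - 4.6082*k + 0.7926)/(8.4681*k^4 - 5.4708*k^3 + 0.6508*k^2 + 0.0752*k + 0.0016)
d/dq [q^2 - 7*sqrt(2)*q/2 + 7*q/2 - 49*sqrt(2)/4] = 2*q - 7*sqrt(2)/2 + 7/2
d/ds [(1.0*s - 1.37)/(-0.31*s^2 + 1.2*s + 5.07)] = (0.31*s^2 - 0.8494*s + 6.714)/(0.0961*s^4 - 0.744*s^3 - 1.7034*s^2 + 12.168*s + 25.7049)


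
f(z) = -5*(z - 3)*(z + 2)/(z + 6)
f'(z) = 5*(z - 3)*(z + 2)/(z + 6)^2 - 5*(z - 3)/(z + 6) - 5*(z + 2)/(z + 6)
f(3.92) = -2.75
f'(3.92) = -3.17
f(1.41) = 3.66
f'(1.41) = -1.72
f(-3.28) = -14.78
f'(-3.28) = 19.33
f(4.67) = -5.22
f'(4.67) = -3.42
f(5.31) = -7.47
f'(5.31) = -3.59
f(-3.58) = -21.48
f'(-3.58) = 25.74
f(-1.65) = 1.87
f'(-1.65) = 4.51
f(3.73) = -2.15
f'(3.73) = -3.10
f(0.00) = 5.00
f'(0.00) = 0.00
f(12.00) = -35.00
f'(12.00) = -4.44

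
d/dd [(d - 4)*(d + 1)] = 2*d - 3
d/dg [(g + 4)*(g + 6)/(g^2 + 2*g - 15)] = 2*(-4*g^2 - 39*g - 99)/(g^4 + 4*g^3 - 26*g^2 - 60*g + 225)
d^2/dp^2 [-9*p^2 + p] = -18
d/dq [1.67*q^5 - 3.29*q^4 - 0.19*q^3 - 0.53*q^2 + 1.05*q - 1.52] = 8.35*q^4 - 13.16*q^3 - 0.57*q^2 - 1.06*q + 1.05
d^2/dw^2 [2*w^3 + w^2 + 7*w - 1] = 12*w + 2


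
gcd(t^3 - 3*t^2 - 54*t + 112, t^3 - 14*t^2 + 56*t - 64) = t^2 - 10*t + 16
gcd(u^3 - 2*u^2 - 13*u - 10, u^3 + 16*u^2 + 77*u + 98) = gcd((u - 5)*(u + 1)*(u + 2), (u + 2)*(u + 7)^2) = u + 2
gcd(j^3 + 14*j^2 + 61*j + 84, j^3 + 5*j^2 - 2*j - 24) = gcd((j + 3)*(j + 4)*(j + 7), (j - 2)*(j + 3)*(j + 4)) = j^2 + 7*j + 12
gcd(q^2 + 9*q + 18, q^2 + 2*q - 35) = 1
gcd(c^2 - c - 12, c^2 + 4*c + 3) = c + 3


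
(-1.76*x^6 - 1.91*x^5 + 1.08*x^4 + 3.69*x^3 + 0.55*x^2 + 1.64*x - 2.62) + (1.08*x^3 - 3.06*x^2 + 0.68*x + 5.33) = -1.76*x^6 - 1.91*x^5 + 1.08*x^4 + 4.77*x^3 - 2.51*x^2 + 2.32*x + 2.71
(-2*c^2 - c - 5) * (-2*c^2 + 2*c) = 4*c^4 - 2*c^3 + 8*c^2 - 10*c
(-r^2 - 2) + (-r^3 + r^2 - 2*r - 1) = -r^3 - 2*r - 3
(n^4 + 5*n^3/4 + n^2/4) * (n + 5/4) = n^5 + 5*n^4/2 + 29*n^3/16 + 5*n^2/16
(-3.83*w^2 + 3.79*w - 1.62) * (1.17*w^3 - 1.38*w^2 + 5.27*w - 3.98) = -4.4811*w^5 + 9.7197*w^4 - 27.3097*w^3 + 37.4523*w^2 - 23.6216*w + 6.4476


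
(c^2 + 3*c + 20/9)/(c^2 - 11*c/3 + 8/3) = (9*c^2 + 27*c + 20)/(3*(3*c^2 - 11*c + 8))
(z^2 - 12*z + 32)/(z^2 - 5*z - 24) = (z - 4)/(z + 3)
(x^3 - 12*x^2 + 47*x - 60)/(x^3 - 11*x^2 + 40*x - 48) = (x - 5)/(x - 4)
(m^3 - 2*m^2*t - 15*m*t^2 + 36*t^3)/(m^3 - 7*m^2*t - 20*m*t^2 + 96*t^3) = (-m + 3*t)/(-m + 8*t)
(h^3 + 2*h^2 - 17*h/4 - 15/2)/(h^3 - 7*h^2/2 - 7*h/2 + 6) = (h^2 + h/2 - 5)/(h^2 - 5*h + 4)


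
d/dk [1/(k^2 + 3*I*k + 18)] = (-2*k - 3*I)/(k^2 + 3*I*k + 18)^2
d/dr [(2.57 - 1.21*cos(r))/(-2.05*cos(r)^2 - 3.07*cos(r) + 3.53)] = (2.4805*cos(r)^2 - 10.537*cos(r) - 3.6186)*sin(r)/(4.2025*cos(r)^4 + 12.587*cos(r)^3 - 5.0481*cos(r)^2 - 21.6742*cos(r) + 12.4609)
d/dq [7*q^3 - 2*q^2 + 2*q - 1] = 21*q^2 - 4*q + 2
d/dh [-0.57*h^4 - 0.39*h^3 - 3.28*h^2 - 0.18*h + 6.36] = -2.28*h^3 - 1.17*h^2 - 6.56*h - 0.18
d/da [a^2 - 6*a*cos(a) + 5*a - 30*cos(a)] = 6*a*sin(a) + 2*a + 30*sin(a) - 6*cos(a) + 5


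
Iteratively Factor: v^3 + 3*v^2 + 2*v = (v + 2)*(v^2 + v) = v*(v + 2)*(v + 1)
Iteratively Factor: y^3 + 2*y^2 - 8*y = (y)*(y^2 + 2*y - 8) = y*(y - 2)*(y + 4)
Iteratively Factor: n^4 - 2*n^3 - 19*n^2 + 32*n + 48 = (n - 3)*(n^3 + n^2 - 16*n - 16) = (n - 3)*(n + 1)*(n^2 - 16) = (n - 4)*(n - 3)*(n + 1)*(n + 4)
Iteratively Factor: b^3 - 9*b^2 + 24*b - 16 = (b - 1)*(b^2 - 8*b + 16) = (b - 4)*(b - 1)*(b - 4)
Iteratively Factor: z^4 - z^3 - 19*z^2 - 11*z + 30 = (z + 2)*(z^3 - 3*z^2 - 13*z + 15) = (z - 5)*(z + 2)*(z^2 + 2*z - 3) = (z - 5)*(z - 1)*(z + 2)*(z + 3)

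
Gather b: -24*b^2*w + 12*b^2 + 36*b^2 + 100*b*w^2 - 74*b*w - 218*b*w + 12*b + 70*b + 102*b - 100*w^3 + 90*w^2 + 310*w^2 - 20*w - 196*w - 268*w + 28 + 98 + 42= b^2*(48 - 24*w) + b*(100*w^2 - 292*w + 184) - 100*w^3 + 400*w^2 - 484*w + 168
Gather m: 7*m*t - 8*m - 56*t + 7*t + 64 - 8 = m*(7*t - 8) - 49*t + 56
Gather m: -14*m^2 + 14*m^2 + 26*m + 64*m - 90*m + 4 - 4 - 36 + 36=0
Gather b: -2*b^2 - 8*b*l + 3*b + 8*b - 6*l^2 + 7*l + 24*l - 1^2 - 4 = -2*b^2 + b*(11 - 8*l) - 6*l^2 + 31*l - 5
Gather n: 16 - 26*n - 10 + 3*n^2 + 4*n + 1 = 3*n^2 - 22*n + 7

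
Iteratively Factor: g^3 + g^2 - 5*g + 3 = (g - 1)*(g^2 + 2*g - 3) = (g - 1)^2*(g + 3)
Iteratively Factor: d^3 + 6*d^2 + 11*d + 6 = (d + 1)*(d^2 + 5*d + 6) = (d + 1)*(d + 3)*(d + 2)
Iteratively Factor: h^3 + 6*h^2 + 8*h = (h + 4)*(h^2 + 2*h) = h*(h + 4)*(h + 2)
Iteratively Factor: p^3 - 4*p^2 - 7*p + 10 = (p - 5)*(p^2 + p - 2) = (p - 5)*(p - 1)*(p + 2)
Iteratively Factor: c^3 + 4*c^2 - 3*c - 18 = (c - 2)*(c^2 + 6*c + 9) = (c - 2)*(c + 3)*(c + 3)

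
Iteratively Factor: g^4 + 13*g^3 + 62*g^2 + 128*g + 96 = (g + 4)*(g^3 + 9*g^2 + 26*g + 24) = (g + 2)*(g + 4)*(g^2 + 7*g + 12) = (g + 2)*(g + 3)*(g + 4)*(g + 4)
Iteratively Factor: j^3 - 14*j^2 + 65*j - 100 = (j - 5)*(j^2 - 9*j + 20) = (j - 5)*(j - 4)*(j - 5)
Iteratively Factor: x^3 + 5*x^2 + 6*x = (x + 3)*(x^2 + 2*x) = x*(x + 3)*(x + 2)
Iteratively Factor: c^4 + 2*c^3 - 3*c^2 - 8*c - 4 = (c + 1)*(c^3 + c^2 - 4*c - 4) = (c + 1)*(c + 2)*(c^2 - c - 2) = (c + 1)^2*(c + 2)*(c - 2)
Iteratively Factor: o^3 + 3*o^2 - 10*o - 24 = (o - 3)*(o^2 + 6*o + 8) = (o - 3)*(o + 2)*(o + 4)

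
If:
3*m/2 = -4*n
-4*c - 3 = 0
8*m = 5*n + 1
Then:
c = -3/4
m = 8/79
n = -3/79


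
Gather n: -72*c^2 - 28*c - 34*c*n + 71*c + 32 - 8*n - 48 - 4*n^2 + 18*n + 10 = -72*c^2 + 43*c - 4*n^2 + n*(10 - 34*c) - 6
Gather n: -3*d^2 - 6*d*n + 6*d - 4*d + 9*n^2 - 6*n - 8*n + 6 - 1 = -3*d^2 + 2*d + 9*n^2 + n*(-6*d - 14) + 5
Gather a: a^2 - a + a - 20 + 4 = a^2 - 16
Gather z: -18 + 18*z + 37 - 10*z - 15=8*z + 4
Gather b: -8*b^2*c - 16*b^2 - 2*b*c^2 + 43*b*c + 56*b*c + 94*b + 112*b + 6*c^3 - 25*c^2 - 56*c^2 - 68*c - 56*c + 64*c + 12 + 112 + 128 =b^2*(-8*c - 16) + b*(-2*c^2 + 99*c + 206) + 6*c^3 - 81*c^2 - 60*c + 252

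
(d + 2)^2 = d^2 + 4*d + 4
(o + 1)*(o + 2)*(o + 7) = o^3 + 10*o^2 + 23*o + 14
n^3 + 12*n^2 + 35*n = n*(n + 5)*(n + 7)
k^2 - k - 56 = (k - 8)*(k + 7)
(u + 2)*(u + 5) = u^2 + 7*u + 10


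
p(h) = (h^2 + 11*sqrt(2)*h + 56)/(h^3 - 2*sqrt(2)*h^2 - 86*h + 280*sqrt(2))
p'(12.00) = -0.17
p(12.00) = 0.56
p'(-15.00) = 0.00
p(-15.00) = -0.02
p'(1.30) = 0.15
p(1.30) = 0.28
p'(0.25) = 0.08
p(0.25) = 0.16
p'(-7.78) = 0.00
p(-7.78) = -0.01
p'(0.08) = 0.07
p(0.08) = 0.15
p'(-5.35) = 0.01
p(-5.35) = 0.00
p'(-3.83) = 0.01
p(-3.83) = 0.02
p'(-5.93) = 0.01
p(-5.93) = 0.00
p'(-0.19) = 0.06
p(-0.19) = 0.13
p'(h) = (2*h + 11*sqrt(2))/(h^3 - 2*sqrt(2)*h^2 - 86*h + 280*sqrt(2)) + (-3*h^2 + 4*sqrt(2)*h + 86)*(h^2 + 11*sqrt(2)*h + 56)/(h^3 - 2*sqrt(2)*h^2 - 86*h + 280*sqrt(2))^2 = (-h^4 - 22*sqrt(2)*h^3 - 210*h^2 + 784*sqrt(2)*h + 10976)/(h^6 - 4*sqrt(2)*h^5 - 164*h^4 + 904*sqrt(2)*h^3 + 5156*h^2 - 48160*sqrt(2)*h + 156800)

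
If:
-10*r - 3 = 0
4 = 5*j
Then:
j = 4/5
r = -3/10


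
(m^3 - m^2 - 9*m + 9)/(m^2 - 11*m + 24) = (m^2 + 2*m - 3)/(m - 8)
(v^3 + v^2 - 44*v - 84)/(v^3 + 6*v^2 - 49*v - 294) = (v + 2)/(v + 7)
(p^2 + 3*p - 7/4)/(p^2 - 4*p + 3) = (p^2 + 3*p - 7/4)/(p^2 - 4*p + 3)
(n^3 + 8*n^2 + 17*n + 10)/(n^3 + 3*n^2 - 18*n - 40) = (n + 1)/(n - 4)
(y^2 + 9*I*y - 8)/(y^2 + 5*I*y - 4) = (y + 8*I)/(y + 4*I)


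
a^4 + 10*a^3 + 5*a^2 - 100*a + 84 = (a - 2)*(a - 1)*(a + 6)*(a + 7)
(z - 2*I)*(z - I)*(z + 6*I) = z^3 + 3*I*z^2 + 16*z - 12*I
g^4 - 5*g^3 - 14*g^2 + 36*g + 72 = (g - 6)*(g - 3)*(g + 2)^2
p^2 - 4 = (p - 2)*(p + 2)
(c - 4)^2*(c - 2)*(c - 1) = c^4 - 11*c^3 + 42*c^2 - 64*c + 32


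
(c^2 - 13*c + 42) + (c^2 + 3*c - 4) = 2*c^2 - 10*c + 38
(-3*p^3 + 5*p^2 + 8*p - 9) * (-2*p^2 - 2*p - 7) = 6*p^5 - 4*p^4 - 5*p^3 - 33*p^2 - 38*p + 63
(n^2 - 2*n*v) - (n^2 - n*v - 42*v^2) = -n*v + 42*v^2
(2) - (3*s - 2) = 4 - 3*s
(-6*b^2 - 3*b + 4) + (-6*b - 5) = -6*b^2 - 9*b - 1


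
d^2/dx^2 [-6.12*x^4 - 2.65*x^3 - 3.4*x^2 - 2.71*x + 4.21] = -73.44*x^2 - 15.9*x - 6.8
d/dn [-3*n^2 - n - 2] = -6*n - 1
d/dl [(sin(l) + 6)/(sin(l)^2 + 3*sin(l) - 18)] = -cos(l)/(sin(l) - 3)^2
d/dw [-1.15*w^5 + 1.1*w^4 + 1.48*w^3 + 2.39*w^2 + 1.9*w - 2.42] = -5.75*w^4 + 4.4*w^3 + 4.44*w^2 + 4.78*w + 1.9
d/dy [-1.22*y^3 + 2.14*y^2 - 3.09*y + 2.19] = -3.66*y^2 + 4.28*y - 3.09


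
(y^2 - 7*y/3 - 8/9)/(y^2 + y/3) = (y - 8/3)/y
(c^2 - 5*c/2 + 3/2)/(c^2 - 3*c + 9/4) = 2*(c - 1)/(2*c - 3)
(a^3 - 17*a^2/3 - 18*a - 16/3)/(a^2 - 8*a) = a + 7/3 + 2/(3*a)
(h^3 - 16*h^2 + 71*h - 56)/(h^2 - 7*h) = h - 9 + 8/h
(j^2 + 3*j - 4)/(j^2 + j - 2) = (j + 4)/(j + 2)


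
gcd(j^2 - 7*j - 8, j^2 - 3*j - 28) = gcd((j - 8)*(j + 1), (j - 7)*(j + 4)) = 1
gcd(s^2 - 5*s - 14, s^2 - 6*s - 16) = s + 2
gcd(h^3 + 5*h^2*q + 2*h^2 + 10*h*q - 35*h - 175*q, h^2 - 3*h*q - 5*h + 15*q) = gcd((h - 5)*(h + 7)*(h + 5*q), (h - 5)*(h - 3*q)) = h - 5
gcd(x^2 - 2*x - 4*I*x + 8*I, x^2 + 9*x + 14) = 1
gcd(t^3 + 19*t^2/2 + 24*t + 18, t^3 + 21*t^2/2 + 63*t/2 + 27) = t^2 + 15*t/2 + 9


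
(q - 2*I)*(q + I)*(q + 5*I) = q^3 + 4*I*q^2 + 7*q + 10*I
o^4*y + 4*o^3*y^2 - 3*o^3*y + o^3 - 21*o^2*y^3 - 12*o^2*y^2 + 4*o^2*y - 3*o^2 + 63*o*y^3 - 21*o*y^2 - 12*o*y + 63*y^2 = (o - 3)*(o - 3*y)*(o + 7*y)*(o*y + 1)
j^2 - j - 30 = (j - 6)*(j + 5)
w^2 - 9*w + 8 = (w - 8)*(w - 1)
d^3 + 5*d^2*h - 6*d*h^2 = d*(d - h)*(d + 6*h)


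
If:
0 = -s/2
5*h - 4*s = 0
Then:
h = 0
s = 0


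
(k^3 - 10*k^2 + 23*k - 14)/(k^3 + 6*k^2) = (k^3 - 10*k^2 + 23*k - 14)/(k^2*(k + 6))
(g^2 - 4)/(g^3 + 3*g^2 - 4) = (g - 2)/(g^2 + g - 2)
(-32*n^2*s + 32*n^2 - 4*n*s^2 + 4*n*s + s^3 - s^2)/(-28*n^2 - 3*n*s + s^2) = (-8*n*s + 8*n + s^2 - s)/(-7*n + s)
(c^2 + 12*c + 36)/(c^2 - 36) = (c + 6)/(c - 6)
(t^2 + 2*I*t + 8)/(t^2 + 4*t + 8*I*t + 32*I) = (t^2 + 2*I*t + 8)/(t^2 + t*(4 + 8*I) + 32*I)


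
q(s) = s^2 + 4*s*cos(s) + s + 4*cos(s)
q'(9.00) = -1.13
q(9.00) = 53.55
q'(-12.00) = 3.98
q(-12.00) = 94.87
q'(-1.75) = -6.16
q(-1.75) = 1.85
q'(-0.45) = 4.66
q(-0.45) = 1.73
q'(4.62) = 32.26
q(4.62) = 23.89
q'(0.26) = 4.09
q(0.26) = 5.20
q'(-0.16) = 5.16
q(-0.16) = 3.18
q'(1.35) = -4.60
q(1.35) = 5.23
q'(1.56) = -6.08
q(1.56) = 4.10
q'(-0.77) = 2.97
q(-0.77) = 0.48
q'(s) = -4*s*sin(s) + 2*s - 4*sin(s) + 4*cos(s) + 1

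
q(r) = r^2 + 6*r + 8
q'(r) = 2*r + 6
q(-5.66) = 6.08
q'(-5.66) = -5.32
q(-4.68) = 1.82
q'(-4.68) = -3.36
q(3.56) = 42.03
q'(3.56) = 13.12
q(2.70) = 31.49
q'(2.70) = 11.40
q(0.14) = 8.86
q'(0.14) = 6.28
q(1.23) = 16.89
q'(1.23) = 8.46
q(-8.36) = 27.73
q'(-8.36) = -10.72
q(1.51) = 19.34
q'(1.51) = 9.02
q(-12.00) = 80.00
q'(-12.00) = -18.00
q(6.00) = 80.00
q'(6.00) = 18.00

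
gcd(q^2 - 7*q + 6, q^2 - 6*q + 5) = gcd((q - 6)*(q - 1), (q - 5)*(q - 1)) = q - 1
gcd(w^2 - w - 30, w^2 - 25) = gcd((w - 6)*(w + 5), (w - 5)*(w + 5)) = w + 5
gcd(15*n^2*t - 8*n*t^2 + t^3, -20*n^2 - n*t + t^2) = -5*n + t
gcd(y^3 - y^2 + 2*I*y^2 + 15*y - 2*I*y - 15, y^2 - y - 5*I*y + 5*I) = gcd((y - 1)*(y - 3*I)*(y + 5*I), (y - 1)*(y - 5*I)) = y - 1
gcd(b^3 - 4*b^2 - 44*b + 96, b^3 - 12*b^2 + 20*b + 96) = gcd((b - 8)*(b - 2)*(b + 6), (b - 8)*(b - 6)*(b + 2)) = b - 8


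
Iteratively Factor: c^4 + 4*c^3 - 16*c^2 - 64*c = (c + 4)*(c^3 - 16*c) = c*(c + 4)*(c^2 - 16) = c*(c + 4)^2*(c - 4)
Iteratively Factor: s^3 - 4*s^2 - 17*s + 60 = (s + 4)*(s^2 - 8*s + 15) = (s - 5)*(s + 4)*(s - 3)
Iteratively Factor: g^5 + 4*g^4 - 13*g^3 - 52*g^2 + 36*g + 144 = (g - 3)*(g^4 + 7*g^3 + 8*g^2 - 28*g - 48) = (g - 3)*(g + 2)*(g^3 + 5*g^2 - 2*g - 24) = (g - 3)*(g + 2)*(g + 4)*(g^2 + g - 6) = (g - 3)*(g - 2)*(g + 2)*(g + 4)*(g + 3)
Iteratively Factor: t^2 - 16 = (t - 4)*(t + 4)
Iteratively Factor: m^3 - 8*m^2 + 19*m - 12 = (m - 3)*(m^2 - 5*m + 4) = (m - 3)*(m - 1)*(m - 4)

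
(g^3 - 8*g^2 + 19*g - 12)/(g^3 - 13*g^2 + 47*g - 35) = (g^2 - 7*g + 12)/(g^2 - 12*g + 35)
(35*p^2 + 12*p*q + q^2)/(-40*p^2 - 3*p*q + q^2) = (-7*p - q)/(8*p - q)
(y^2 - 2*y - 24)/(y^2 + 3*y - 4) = (y - 6)/(y - 1)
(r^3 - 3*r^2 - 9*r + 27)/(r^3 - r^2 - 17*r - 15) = (r^2 - 6*r + 9)/(r^2 - 4*r - 5)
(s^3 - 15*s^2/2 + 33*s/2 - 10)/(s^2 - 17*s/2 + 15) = (s^2 - 5*s + 4)/(s - 6)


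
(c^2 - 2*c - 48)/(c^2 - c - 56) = (c + 6)/(c + 7)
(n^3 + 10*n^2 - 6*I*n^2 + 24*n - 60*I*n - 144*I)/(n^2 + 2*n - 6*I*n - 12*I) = (n^2 + 10*n + 24)/(n + 2)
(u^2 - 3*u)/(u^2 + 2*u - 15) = u/(u + 5)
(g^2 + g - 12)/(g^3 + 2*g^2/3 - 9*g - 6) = 3*(g + 4)/(3*g^2 + 11*g + 6)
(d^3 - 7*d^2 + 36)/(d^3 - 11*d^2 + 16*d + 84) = (d - 3)/(d - 7)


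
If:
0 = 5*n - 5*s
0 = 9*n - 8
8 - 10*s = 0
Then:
No Solution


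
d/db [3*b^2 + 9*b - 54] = 6*b + 9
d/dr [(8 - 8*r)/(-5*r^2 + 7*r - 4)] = 8*(-5*r^2 + 10*r - 3)/(25*r^4 - 70*r^3 + 89*r^2 - 56*r + 16)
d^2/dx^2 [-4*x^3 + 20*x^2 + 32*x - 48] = 40 - 24*x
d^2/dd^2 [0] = 0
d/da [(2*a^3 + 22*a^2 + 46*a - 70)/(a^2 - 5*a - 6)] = 2*(a^4 - 10*a^3 - 96*a^2 - 62*a - 313)/(a^4 - 10*a^3 + 13*a^2 + 60*a + 36)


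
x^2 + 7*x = x*(x + 7)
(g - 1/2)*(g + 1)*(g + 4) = g^3 + 9*g^2/2 + 3*g/2 - 2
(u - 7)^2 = u^2 - 14*u + 49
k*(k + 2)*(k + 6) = k^3 + 8*k^2 + 12*k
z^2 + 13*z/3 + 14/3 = (z + 2)*(z + 7/3)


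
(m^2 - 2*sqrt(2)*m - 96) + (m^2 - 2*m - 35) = 2*m^2 - 2*sqrt(2)*m - 2*m - 131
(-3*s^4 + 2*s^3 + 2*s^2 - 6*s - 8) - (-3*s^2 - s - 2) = -3*s^4 + 2*s^3 + 5*s^2 - 5*s - 6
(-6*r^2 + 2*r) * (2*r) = -12*r^3 + 4*r^2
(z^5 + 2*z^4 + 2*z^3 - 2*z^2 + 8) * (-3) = -3*z^5 - 6*z^4 - 6*z^3 + 6*z^2 - 24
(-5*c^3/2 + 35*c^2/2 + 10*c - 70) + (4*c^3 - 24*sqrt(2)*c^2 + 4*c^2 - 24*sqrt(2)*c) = 3*c^3/2 - 24*sqrt(2)*c^2 + 43*c^2/2 - 24*sqrt(2)*c + 10*c - 70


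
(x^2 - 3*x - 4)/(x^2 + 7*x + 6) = (x - 4)/(x + 6)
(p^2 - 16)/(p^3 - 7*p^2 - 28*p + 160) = (p + 4)/(p^2 - 3*p - 40)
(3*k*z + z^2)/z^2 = (3*k + z)/z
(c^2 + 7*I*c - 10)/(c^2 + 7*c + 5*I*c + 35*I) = (c + 2*I)/(c + 7)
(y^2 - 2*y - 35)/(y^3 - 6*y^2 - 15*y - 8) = (-y^2 + 2*y + 35)/(-y^3 + 6*y^2 + 15*y + 8)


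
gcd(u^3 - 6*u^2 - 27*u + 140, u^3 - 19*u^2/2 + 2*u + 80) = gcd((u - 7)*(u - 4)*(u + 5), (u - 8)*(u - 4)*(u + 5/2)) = u - 4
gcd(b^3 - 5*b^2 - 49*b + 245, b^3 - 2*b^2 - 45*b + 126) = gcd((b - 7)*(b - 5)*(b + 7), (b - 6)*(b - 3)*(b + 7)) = b + 7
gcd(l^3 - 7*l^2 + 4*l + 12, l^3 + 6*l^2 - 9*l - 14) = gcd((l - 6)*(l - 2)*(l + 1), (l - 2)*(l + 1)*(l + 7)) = l^2 - l - 2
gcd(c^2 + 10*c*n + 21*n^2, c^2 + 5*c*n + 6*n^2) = c + 3*n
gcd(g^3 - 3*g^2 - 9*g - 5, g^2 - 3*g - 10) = g - 5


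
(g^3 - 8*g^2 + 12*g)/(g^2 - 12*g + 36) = g*(g - 2)/(g - 6)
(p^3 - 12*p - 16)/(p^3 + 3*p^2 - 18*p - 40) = (p + 2)/(p + 5)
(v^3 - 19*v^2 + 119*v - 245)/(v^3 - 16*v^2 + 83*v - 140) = (v - 7)/(v - 4)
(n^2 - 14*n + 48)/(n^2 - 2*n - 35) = (-n^2 + 14*n - 48)/(-n^2 + 2*n + 35)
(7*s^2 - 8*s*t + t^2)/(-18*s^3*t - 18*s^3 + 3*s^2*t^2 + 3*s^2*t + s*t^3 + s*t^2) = (7*s^2 - 8*s*t + t^2)/(s*(-18*s^2*t - 18*s^2 + 3*s*t^2 + 3*s*t + t^3 + t^2))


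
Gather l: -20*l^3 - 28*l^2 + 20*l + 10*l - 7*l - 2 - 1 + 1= -20*l^3 - 28*l^2 + 23*l - 2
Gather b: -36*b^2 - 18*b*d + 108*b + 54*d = -36*b^2 + b*(108 - 18*d) + 54*d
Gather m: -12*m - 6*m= -18*m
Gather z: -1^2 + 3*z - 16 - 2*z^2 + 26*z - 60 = -2*z^2 + 29*z - 77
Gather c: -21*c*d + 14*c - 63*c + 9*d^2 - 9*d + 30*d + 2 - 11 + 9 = c*(-21*d - 49) + 9*d^2 + 21*d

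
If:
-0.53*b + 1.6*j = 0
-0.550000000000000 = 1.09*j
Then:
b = -1.52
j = -0.50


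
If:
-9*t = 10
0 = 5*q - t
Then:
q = -2/9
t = -10/9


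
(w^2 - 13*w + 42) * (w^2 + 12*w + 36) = w^4 - w^3 - 78*w^2 + 36*w + 1512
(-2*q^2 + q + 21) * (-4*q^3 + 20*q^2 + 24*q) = 8*q^5 - 44*q^4 - 112*q^3 + 444*q^2 + 504*q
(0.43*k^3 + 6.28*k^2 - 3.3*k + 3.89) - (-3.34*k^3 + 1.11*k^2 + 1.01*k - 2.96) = 3.77*k^3 + 5.17*k^2 - 4.31*k + 6.85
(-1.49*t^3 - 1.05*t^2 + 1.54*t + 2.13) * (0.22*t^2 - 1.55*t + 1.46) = -0.3278*t^5 + 2.0785*t^4 - 0.2091*t^3 - 3.4514*t^2 - 1.0531*t + 3.1098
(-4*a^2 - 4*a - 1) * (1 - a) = 4*a^3 - 3*a - 1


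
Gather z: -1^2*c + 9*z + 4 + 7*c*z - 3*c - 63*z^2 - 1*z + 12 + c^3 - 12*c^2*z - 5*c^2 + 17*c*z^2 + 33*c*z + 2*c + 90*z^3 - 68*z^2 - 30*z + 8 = c^3 - 5*c^2 - 2*c + 90*z^3 + z^2*(17*c - 131) + z*(-12*c^2 + 40*c - 22) + 24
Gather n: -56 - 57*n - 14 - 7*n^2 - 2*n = -7*n^2 - 59*n - 70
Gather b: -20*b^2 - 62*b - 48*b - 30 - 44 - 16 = -20*b^2 - 110*b - 90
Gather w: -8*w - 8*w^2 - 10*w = -8*w^2 - 18*w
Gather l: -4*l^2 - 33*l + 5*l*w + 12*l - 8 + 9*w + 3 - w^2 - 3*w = -4*l^2 + l*(5*w - 21) - w^2 + 6*w - 5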